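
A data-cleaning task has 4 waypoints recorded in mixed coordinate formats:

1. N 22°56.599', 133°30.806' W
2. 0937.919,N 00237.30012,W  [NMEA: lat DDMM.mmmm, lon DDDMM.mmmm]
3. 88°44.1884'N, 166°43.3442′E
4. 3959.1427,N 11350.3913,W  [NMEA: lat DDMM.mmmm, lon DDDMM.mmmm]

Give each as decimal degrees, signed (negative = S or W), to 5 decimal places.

1. 22.94332, -133.51343
2. 9.63198, -2.62167
3. 88.73647, 166.72240
4. 39.98571, -113.83986

Point 1:
  Latitude: 22 + 56.599/60 = 22.943317
  N ⇒ keep positive
  λ: 30.806′ = 0.513433°; total 133.513433
  W → negative
Point 2:
  Latitude: degrees = first 2 digits = 9, minutes = 37.919; 9 + 37.919/60 = 9.631983
  N ⇒ keep positive
  λ: degrees = first 3 digits = 2, minutes = 37.30012; 2 + 37.30012/60 = 2.621669
  hemisphere W, so the sign is −
Point 3:
  Lat: 88 + 44.1884/60 = 88.736473
  N → positive
  Longitude: 166 + 43.3442/60 = 166.722403
  E → positive
Point 4:
  Latitude: degrees = first 2 digits = 39, minutes = 59.1427; 39 + 59.1427/60 = 39.985712
  N ⇒ keep positive
  λ: degrees = first 3 digits = 113, minutes = 50.3913; 113 + 50.3913/60 = 113.839855
  W → negative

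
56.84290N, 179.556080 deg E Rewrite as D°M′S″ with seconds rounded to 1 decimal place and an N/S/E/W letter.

Lat: 0.842900 × 60 = 50.57400′ → 50′, remainder × 60 = 34.440″
Lon: 0.556080° → 33.36480′; 0.36480 × 60 = 21.888″

56°50′34.4″ N, 179°33′21.9″ E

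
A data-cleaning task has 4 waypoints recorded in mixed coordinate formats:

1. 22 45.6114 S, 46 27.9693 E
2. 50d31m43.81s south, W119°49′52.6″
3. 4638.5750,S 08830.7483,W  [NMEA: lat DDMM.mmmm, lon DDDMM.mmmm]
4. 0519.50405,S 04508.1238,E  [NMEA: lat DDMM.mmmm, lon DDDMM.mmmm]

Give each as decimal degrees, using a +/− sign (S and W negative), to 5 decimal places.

Point 1:
  φ: 45.6114′ = 0.760190°; total 22.760190
  S ⇒ negate
  Lon: 27.9693′ = 0.466155°; total 46.466155
  E ⇒ keep positive
Point 2:
  Lat: 50° + 31/60 + 43.81/3600 = 50 + 0.516667 + 0.012169 = 50.528836
  hemisphere S, so the sign is −
  Lon: 49′ + 52.6″ = 49.87667′; 119 + 49.87667/60 = 119.831278
  hemisphere W, so the sign is −
Point 3:
  Latitude: degrees = first 2 digits = 46, minutes = 38.575; 46 + 38.575/60 = 46.642917
  hemisphere S, so the sign is −
  λ: split at 3 digits → 088° and 30.7483′; 88 + 30.7483/60 = 88.512472
  W → negative
Point 4:
  Lat: split at 2 digits → 05° and 19.50405′; 5 + 19.50405/60 = 5.325068
  S → negative
  Longitude: degrees = first 3 digits = 45, minutes = 8.1238; 45 + 8.1238/60 = 45.135397
  E ⇒ keep positive

1. -22.76019, 46.46616
2. -50.52884, -119.83128
3. -46.64292, -88.51247
4. -5.32507, 45.13540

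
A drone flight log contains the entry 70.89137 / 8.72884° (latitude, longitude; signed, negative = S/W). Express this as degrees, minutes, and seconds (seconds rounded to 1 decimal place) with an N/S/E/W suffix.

70°53′28.9″ N, 8°43′43.8″ E

Latitude: 0.891370 × 60 = 53.48220′ → 53′, remainder × 60 = 28.932″
Lon: 0.728840° → 43.73040′; 0.73040 × 60 = 43.824″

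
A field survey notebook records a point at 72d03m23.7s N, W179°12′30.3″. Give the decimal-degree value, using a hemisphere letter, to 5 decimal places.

Lat: 72 + 3/60 + 23.7/3600 = 72.056583
Longitude: 179 + 12/60 + 30.3/3600 = 179.208417

72.05658° N, 179.20842° W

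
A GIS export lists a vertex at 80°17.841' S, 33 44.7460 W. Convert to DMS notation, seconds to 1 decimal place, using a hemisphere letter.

Latitude: fractional minutes 0.84100 × 60 = 50.460″
Lon: 44.74600′ → 44′ and 0.74600 × 60 = 44.760″

80°17′50.5″ S, 33°44′44.8″ W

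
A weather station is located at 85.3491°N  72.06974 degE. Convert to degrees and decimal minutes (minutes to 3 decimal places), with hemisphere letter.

85° 20.946′ N, 72° 4.184′ E

Lat: minutes = (85.349100 − 85) × 60 = 20.94600
λ: minutes = (72.069740 − 72) × 60 = 4.18440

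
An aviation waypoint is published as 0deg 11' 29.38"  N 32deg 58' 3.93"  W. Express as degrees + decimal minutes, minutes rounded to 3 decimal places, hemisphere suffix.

Latitude: seconds/60 = 0.48967; minutes = 11 + 0.48967 = 11.48967
λ: 58 + 3.93/60 = 58.06550′

0° 11.490′ N, 32° 58.066′ W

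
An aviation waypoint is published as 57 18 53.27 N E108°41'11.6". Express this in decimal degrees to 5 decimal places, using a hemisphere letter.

Lat: 18′ + 53.27″ = 18.88783′; 57 + 18.88783/60 = 57.314797
λ: 108° + 41/60 + 11.6/3600 = 108 + 0.683333 + 0.003222 = 108.686556

57.31480° N, 108.68656° E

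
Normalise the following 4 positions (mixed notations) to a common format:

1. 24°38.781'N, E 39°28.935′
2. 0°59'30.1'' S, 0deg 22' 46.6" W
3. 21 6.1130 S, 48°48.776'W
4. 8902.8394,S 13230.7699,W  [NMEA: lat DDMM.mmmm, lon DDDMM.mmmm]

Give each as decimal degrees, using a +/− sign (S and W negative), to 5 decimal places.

Point 1:
  φ: 24 + 38.781/60 = 24.646350
  N → positive
  λ: 28.935′ = 0.482250°; total 39.482250
  E ⇒ keep positive
Point 2:
  Lat: 0° + 59/60 + 30.1/3600 = 0 + 0.983333 + 0.008361 = 0.991694
  S ⇒ negate
  Lon: 0 + 22/60 + 46.6/3600 = 0.379611
  W ⇒ negate
Point 3:
  Lat: 21 + 6.113/60 = 21.101883
  hemisphere S, so the sign is −
  λ: 48 + 48.776/60 = 48.812933
  W ⇒ negate
Point 4:
  Lat: degrees = first 2 digits = 89, minutes = 2.8394; 89 + 2.8394/60 = 89.047323
  hemisphere S, so the sign is −
  Longitude: degrees = first 3 digits = 132, minutes = 30.7699; 132 + 30.7699/60 = 132.512832
  W → negative

1. 24.64635, 39.48225
2. -0.99169, -0.37961
3. -21.10188, -48.81293
4. -89.04732, -132.51283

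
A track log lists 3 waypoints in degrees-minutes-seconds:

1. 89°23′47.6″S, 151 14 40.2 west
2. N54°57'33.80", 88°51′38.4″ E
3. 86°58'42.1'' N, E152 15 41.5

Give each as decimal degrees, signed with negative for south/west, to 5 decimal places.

Point 1:
  φ: 89° + 23/60 + 47.6/3600 = 89 + 0.383333 + 0.013222 = 89.396556
  S → negative
  Longitude: 14′ + 40.2″ = 14.67000′; 151 + 14.67000/60 = 151.244500
  hemisphere W, so the sign is −
Point 2:
  φ: 57′ + 33.8″ = 57.56333′; 54 + 57.56333/60 = 54.959389
  N → positive
  λ: 88° + 51/60 + 38.4/3600 = 88 + 0.850000 + 0.010667 = 88.860667
  E ⇒ keep positive
Point 3:
  φ: 58′ + 42.1″ = 58.70167′; 86 + 58.70167/60 = 86.978361
  N → positive
  Lon: 152 + 15/60 + 41.5/3600 = 152.261528
  E ⇒ keep positive

1. -89.39656, -151.24450
2. 54.95939, 88.86067
3. 86.97836, 152.26153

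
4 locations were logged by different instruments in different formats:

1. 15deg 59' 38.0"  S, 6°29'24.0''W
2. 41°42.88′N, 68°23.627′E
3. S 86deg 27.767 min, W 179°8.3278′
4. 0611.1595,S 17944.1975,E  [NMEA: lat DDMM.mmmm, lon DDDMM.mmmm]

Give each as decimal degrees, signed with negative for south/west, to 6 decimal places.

Point 1:
  Lat: 59′ + 38″ = 59.63333′; 15 + 59.63333/60 = 15.9938889
  hemisphere S, so the sign is −
  λ: 6° + 29/60 + 24/3600 = 6 + 0.483333 + 0.006667 = 6.4900000
  W ⇒ negate
Point 2:
  Latitude: 41 + 42.88/60 = 41.7146667
  N ⇒ keep positive
  λ: 23.627′ = 0.393783°; total 68.3937833
  E → positive
Point 3:
  Lat: 86 + 27.767/60 = 86.4627833
  hemisphere S, so the sign is −
  Longitude: 8.3278′ = 0.138797°; total 179.1387967
  hemisphere W, so the sign is −
Point 4:
  Latitude: degrees = first 2 digits = 6, minutes = 11.1595; 6 + 11.1595/60 = 6.1859917
  hemisphere S, so the sign is −
  Longitude: degrees = first 3 digits = 179, minutes = 44.1975; 179 + 44.1975/60 = 179.7366250
  E → positive

1. -15.993889, -6.490000
2. 41.714667, 68.393783
3. -86.462783, -179.138797
4. -6.185992, 179.736625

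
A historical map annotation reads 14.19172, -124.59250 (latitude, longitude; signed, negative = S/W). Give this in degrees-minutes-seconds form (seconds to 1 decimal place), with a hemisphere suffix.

φ: 0.191720 × 60 = 11.50320′ → 11′, remainder × 60 = 30.192″
Longitude is negative → W; |value| = 124.592500
λ: 0.592500° → 35.55000′; 0.55000 × 60 = 33.000″

14°11′30.2″ N, 124°35′33.0″ W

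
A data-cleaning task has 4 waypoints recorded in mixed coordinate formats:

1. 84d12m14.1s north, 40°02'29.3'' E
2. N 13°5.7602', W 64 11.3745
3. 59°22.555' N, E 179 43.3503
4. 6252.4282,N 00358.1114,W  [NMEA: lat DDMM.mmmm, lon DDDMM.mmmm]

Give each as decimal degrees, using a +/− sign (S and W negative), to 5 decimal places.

Point 1:
  φ: 84° + 12/60 + 14.1/3600 = 84 + 0.200000 + 0.003917 = 84.203917
  N → positive
  Lon: 40° + 2/60 + 29.3/3600 = 40 + 0.033333 + 0.008139 = 40.041472
  E ⇒ keep positive
Point 2:
  Latitude: 5.7602′ = 0.096003°; total 13.096003
  N ⇒ keep positive
  λ: 64 + 11.3745/60 = 64.189575
  hemisphere W, so the sign is −
Point 3:
  Latitude: 22.555′ = 0.375917°; total 59.375917
  N → positive
  λ: 43.3503′ = 0.722505°; total 179.722505
  E → positive
Point 4:
  Latitude: split at 2 digits → 62° and 52.4282′; 62 + 52.4282/60 = 62.873803
  N ⇒ keep positive
  Lon: degrees = first 3 digits = 3, minutes = 58.1114; 3 + 58.1114/60 = 3.968523
  W ⇒ negate

1. 84.20392, 40.04147
2. 13.09600, -64.18958
3. 59.37592, 179.72251
4. 62.87380, -3.96852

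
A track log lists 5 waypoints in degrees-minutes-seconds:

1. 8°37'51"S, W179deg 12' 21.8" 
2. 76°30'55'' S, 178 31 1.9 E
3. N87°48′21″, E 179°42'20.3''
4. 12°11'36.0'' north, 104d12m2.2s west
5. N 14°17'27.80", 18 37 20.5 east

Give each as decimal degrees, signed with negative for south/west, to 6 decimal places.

1. -8.630833, -179.206056
2. -76.515278, 178.517194
3. 87.805833, 179.705639
4. 12.193333, -104.200611
5. 14.291056, 18.622361

Point 1:
  Lat: 37′ + 51″ = 37.85000′; 8 + 37.85000/60 = 8.6308333
  hemisphere S, so the sign is −
  Longitude: 12′ + 21.8″ = 12.36333′; 179 + 12.36333/60 = 179.2060556
  hemisphere W, so the sign is −
Point 2:
  φ: 76° + 30/60 + 55/3600 = 76 + 0.500000 + 0.015278 = 76.5152778
  hemisphere S, so the sign is −
  λ: 178° + 31/60 + 1.9/3600 = 178 + 0.516667 + 0.000528 = 178.5171944
  E ⇒ keep positive
Point 3:
  φ: 87 + 48/60 + 21/3600 = 87.8058333
  N ⇒ keep positive
  Longitude: 179 + 42/60 + 20.3/3600 = 179.7056389
  E ⇒ keep positive
Point 4:
  φ: 12° + 11/60 + 36/3600 = 12 + 0.183333 + 0.010000 = 12.1933333
  N ⇒ keep positive
  Lon: 104 + 12/60 + 2.2/3600 = 104.2006111
  W ⇒ negate
Point 5:
  φ: 14 + 17/60 + 27.8/3600 = 14.2910556
  N ⇒ keep positive
  Longitude: 37′ + 20.5″ = 37.34167′; 18 + 37.34167/60 = 18.6223611
  E ⇒ keep positive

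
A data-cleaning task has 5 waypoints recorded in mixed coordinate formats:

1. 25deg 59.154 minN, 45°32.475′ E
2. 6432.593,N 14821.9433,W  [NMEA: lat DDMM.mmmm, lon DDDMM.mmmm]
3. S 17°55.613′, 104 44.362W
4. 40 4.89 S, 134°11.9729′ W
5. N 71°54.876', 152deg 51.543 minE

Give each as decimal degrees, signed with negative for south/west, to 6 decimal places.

1. 25.985900, 45.541250
2. 64.543217, -148.365722
3. -17.926883, -104.739367
4. -40.081500, -134.199548
5. 71.914600, 152.859050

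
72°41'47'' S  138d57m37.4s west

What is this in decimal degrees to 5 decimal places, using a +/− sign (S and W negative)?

-72.69639, -138.96039

φ: 41′ + 47″ = 41.78333′; 72 + 41.78333/60 = 72.696389
hemisphere S, so the sign is −
λ: 57′ + 37.4″ = 57.62333′; 138 + 57.62333/60 = 138.960389
W ⇒ negate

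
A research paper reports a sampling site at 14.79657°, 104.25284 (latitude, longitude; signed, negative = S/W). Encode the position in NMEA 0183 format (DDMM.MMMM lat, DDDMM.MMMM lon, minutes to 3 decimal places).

1447.794,N / 10415.170,E

Latitude: fractional part 0.796570 → 47.79420 minutes
Lon: 104° + 0.252840 × 60 = 104° 15.17040′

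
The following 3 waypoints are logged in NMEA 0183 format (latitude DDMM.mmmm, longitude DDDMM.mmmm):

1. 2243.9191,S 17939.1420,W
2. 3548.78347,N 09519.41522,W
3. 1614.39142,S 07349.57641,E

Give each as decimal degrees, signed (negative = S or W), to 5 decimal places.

1. -22.73199, -179.65237
2. 35.81306, -95.32359
3. -16.23986, 73.82627

Point 1:
  Latitude: degrees = first 2 digits = 22, minutes = 43.9191; 22 + 43.9191/60 = 22.731985
  S ⇒ negate
  Longitude: degrees = first 3 digits = 179, minutes = 39.142; 179 + 39.142/60 = 179.652367
  W → negative
Point 2:
  φ: split at 2 digits → 35° and 48.78347′; 35 + 48.78347/60 = 35.813058
  N ⇒ keep positive
  λ: split at 3 digits → 095° and 19.41522′; 95 + 19.41522/60 = 95.323587
  W ⇒ negate
Point 3:
  φ: split at 2 digits → 16° and 14.39142′; 16 + 14.39142/60 = 16.239857
  S ⇒ negate
  λ: split at 3 digits → 073° and 49.57641′; 73 + 49.57641/60 = 73.826274
  E ⇒ keep positive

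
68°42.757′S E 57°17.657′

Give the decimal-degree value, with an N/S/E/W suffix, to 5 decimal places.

68.71262° S, 57.29428° E

Latitude: 42.757′ = 0.712617°; total 68.712617
Lon: 57 + 17.657/60 = 57.294283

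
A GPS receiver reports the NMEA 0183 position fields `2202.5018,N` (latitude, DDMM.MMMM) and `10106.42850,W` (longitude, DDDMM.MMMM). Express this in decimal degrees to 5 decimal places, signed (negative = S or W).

22.04170, -101.10714

Latitude: split at 2 digits → 22° and 2.5018′; 22 + 2.5018/60 = 22.041697
N ⇒ keep positive
λ: degrees = first 3 digits = 101, minutes = 6.4285; 101 + 6.4285/60 = 101.107142
hemisphere W, so the sign is −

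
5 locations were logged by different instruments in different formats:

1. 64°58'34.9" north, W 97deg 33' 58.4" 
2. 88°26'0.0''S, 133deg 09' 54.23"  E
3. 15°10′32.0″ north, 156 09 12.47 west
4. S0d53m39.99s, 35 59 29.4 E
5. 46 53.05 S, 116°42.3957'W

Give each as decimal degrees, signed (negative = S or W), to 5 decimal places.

1. 64.97636, -97.56622
2. -88.43333, 133.16506
3. 15.17556, -156.15346
4. -0.89444, 35.99150
5. -46.88417, -116.70660

Point 1:
  Lat: 64 + 58/60 + 34.9/3600 = 64.976361
  N → positive
  λ: 97° + 33/60 + 58.4/3600 = 97 + 0.550000 + 0.016222 = 97.566222
  W ⇒ negate
Point 2:
  Lat: 88° + 26/60 + 0/3600 = 88 + 0.433333 + 0.000000 = 88.433333
  S ⇒ negate
  Longitude: 9′ + 54.23″ = 9.90383′; 133 + 9.90383/60 = 133.165064
  E ⇒ keep positive
Point 3:
  Latitude: 10′ + 32″ = 10.53333′; 15 + 10.53333/60 = 15.175556
  N ⇒ keep positive
  Lon: 9′ + 12.47″ = 9.20783′; 156 + 9.20783/60 = 156.153464
  hemisphere W, so the sign is −
Point 4:
  Latitude: 0° + 53/60 + 39.99/3600 = 0 + 0.883333 + 0.011108 = 0.894442
  S ⇒ negate
  Longitude: 35 + 59/60 + 29.4/3600 = 35.991500
  E → positive
Point 5:
  Latitude: 46 + 53.05/60 = 46.884167
  S ⇒ negate
  λ: 42.3957′ = 0.706595°; total 116.706595
  W → negative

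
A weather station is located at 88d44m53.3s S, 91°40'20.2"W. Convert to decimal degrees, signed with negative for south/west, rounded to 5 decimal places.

-88.74814, -91.67228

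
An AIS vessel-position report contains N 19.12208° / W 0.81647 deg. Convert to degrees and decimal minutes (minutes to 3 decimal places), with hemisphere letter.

Latitude: fractional part 0.122080 → 7.32480 minutes
Lon: fractional part 0.816470 → 48.98820 minutes

19° 7.325′ N, 0° 48.988′ W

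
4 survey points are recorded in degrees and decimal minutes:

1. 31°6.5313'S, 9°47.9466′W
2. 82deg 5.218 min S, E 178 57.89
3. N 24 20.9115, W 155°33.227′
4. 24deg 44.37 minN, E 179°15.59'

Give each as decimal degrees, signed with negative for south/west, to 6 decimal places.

Point 1:
  Latitude: 6.5313′ = 0.108855°; total 31.1088550
  S ⇒ negate
  Longitude: 9 + 47.9466/60 = 9.7991100
  W → negative
Point 2:
  φ: 82 + 5.218/60 = 82.0869667
  hemisphere S, so the sign is −
  λ: 57.89′ = 0.964833°; total 178.9648333
  E → positive
Point 3:
  Latitude: 20.9115′ = 0.348525°; total 24.3485250
  N → positive
  Lon: 33.227′ = 0.553783°; total 155.5537833
  W ⇒ negate
Point 4:
  φ: 24 + 44.37/60 = 24.7395000
  N → positive
  Longitude: 15.59′ = 0.259833°; total 179.2598333
  E ⇒ keep positive

1. -31.108855, -9.799110
2. -82.086967, 178.964833
3. 24.348525, -155.553783
4. 24.739500, 179.259833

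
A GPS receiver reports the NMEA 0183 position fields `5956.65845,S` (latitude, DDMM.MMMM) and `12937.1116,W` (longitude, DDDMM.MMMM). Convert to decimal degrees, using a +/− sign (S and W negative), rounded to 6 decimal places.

-59.944308, -129.618527

φ: degrees = first 2 digits = 59, minutes = 56.65845; 59 + 56.65845/60 = 59.9443075
S ⇒ negate
λ: degrees = first 3 digits = 129, minutes = 37.1116; 129 + 37.1116/60 = 129.6185267
W → negative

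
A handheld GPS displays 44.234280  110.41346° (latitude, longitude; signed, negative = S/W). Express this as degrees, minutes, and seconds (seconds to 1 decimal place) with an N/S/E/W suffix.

44°14′3.4″ N, 110°24′48.5″ E

Lat: whole degrees 44; 14.05680′ → 14′ and 3.408″
Lon: 0.413460 × 60 = 24.80760′ → 24′, remainder × 60 = 48.456″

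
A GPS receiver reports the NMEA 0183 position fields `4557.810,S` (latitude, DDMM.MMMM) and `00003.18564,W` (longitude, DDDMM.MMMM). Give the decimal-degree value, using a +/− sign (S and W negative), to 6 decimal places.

φ: degrees = first 2 digits = 45, minutes = 57.81; 45 + 57.81/60 = 45.9635000
S → negative
Lon: degrees = first 3 digits = 0, minutes = 3.18564; 0 + 3.18564/60 = 0.0530940
W → negative

-45.963500, -0.053094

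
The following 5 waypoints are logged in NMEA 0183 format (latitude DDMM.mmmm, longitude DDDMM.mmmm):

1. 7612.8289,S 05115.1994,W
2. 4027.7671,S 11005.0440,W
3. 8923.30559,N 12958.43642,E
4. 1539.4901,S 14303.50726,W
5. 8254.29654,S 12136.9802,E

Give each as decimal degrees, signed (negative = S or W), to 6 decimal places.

1. -76.213815, -51.253323
2. -40.462785, -110.084067
3. 89.388427, 129.973940
4. -15.658168, -143.058454
5. -82.904942, 121.616337

Point 1:
  Lat: split at 2 digits → 76° and 12.8289′; 76 + 12.8289/60 = 76.2138150
  S → negative
  Longitude: degrees = first 3 digits = 51, minutes = 15.1994; 51 + 15.1994/60 = 51.2533233
  W ⇒ negate
Point 2:
  φ: degrees = first 2 digits = 40, minutes = 27.7671; 40 + 27.7671/60 = 40.4627850
  hemisphere S, so the sign is −
  λ: degrees = first 3 digits = 110, minutes = 5.044; 110 + 5.044/60 = 110.0840667
  W ⇒ negate
Point 3:
  Lat: split at 2 digits → 89° and 23.30559′; 89 + 23.30559/60 = 89.3884265
  N ⇒ keep positive
  Longitude: split at 3 digits → 129° and 58.43642′; 129 + 58.43642/60 = 129.9739403
  E ⇒ keep positive
Point 4:
  Latitude: split at 2 digits → 15° and 39.4901′; 15 + 39.4901/60 = 15.6581683
  S ⇒ negate
  Lon: split at 3 digits → 143° and 3.50726′; 143 + 3.50726/60 = 143.0584543
  W → negative
Point 5:
  Latitude: split at 2 digits → 82° and 54.29654′; 82 + 54.29654/60 = 82.9049423
  S → negative
  λ: degrees = first 3 digits = 121, minutes = 36.9802; 121 + 36.9802/60 = 121.6163367
  E ⇒ keep positive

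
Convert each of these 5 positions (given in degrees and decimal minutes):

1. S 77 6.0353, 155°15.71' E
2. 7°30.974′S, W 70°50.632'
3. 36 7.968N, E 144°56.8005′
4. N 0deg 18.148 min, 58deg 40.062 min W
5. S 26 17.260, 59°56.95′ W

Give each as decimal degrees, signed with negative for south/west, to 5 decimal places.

1. -77.10059, 155.26183
2. -7.51623, -70.84387
3. 36.13280, 144.94668
4. 0.30247, -58.66770
5. -26.28767, -59.94917

Point 1:
  Latitude: 77 + 6.0353/60 = 77.100588
  S → negative
  Longitude: 155 + 15.71/60 = 155.261833
  E → positive
Point 2:
  Latitude: 30.974′ = 0.516233°; total 7.516233
  S ⇒ negate
  Lon: 70 + 50.632/60 = 70.843867
  W ⇒ negate
Point 3:
  Latitude: 7.968′ = 0.132800°; total 36.132800
  N ⇒ keep positive
  Longitude: 144 + 56.8005/60 = 144.946675
  E → positive
Point 4:
  Latitude: 0 + 18.148/60 = 0.302467
  N → positive
  λ: 40.062′ = 0.667700°; total 58.667700
  W ⇒ negate
Point 5:
  φ: 26 + 17.26/60 = 26.287667
  S → negative
  Longitude: 56.95′ = 0.949167°; total 59.949167
  W → negative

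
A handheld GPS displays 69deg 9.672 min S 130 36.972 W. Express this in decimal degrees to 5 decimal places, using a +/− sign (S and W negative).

-69.16120, -130.61620

Lat: 9.672′ = 0.161200°; total 69.161200
S ⇒ negate
Longitude: 36.972′ = 0.616200°; total 130.616200
W → negative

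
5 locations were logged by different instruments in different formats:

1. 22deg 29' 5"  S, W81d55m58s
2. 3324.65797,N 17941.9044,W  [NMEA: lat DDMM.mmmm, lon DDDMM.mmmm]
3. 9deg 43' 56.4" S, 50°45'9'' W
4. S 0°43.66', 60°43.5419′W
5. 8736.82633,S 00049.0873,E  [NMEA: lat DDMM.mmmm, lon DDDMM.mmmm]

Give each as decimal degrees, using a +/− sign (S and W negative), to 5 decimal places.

1. -22.48472, -81.93278
2. 33.41097, -179.69841
3. -9.73233, -50.75250
4. -0.72767, -60.72570
5. -87.61377, 0.81812

Point 1:
  φ: 29′ + 5″ = 29.08333′; 22 + 29.08333/60 = 22.484722
  hemisphere S, so the sign is −
  Longitude: 81° + 55/60 + 58/3600 = 81 + 0.916667 + 0.016111 = 81.932778
  hemisphere W, so the sign is −
Point 2:
  φ: degrees = first 2 digits = 33, minutes = 24.65797; 33 + 24.65797/60 = 33.410966
  N → positive
  Lon: degrees = first 3 digits = 179, minutes = 41.9044; 179 + 41.9044/60 = 179.698407
  W ⇒ negate
Point 3:
  Latitude: 9 + 43/60 + 56.4/3600 = 9.732333
  S → negative
  Lon: 50 + 45/60 + 9/3600 = 50.752500
  W → negative
Point 4:
  Lat: 43.66′ = 0.727667°; total 0.727667
  S ⇒ negate
  Longitude: 60 + 43.5419/60 = 60.725698
  hemisphere W, so the sign is −
Point 5:
  Latitude: degrees = first 2 digits = 87, minutes = 36.82633; 87 + 36.82633/60 = 87.613772
  S → negative
  λ: degrees = first 3 digits = 0, minutes = 49.0873; 0 + 49.0873/60 = 0.818122
  E → positive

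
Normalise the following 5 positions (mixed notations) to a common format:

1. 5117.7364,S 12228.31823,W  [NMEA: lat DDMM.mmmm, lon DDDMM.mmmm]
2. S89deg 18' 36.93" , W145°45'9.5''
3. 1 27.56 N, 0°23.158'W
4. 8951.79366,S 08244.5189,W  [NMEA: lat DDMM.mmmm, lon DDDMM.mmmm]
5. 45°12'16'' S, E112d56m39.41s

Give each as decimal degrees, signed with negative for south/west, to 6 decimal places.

Point 1:
  Lat: degrees = first 2 digits = 51, minutes = 17.7364; 51 + 17.7364/60 = 51.2956067
  S → negative
  λ: split at 3 digits → 122° and 28.31823′; 122 + 28.31823/60 = 122.4719705
  W → negative
Point 2:
  Latitude: 18′ + 36.93″ = 18.61550′; 89 + 18.61550/60 = 89.3102583
  S → negative
  Longitude: 45′ + 9.5″ = 45.15833′; 145 + 45.15833/60 = 145.7526389
  W ⇒ negate
Point 3:
  φ: 27.56′ = 0.459333°; total 1.4593333
  N → positive
  Longitude: 23.158′ = 0.385967°; total 0.3859667
  W ⇒ negate
Point 4:
  φ: split at 2 digits → 89° and 51.79366′; 89 + 51.79366/60 = 89.8632277
  S ⇒ negate
  Longitude: degrees = first 3 digits = 82, minutes = 44.5189; 82 + 44.5189/60 = 82.7419817
  W ⇒ negate
Point 5:
  Latitude: 45° + 12/60 + 16/3600 = 45 + 0.200000 + 0.004444 = 45.2044444
  S → negative
  Longitude: 112° + 56/60 + 39.41/3600 = 112 + 0.933333 + 0.010947 = 112.9442806
  E ⇒ keep positive

1. -51.295607, -122.471971
2. -89.310258, -145.752639
3. 1.459333, -0.385967
4. -89.863228, -82.741982
5. -45.204444, 112.944281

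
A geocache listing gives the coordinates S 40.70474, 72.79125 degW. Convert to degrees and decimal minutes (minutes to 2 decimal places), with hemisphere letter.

Latitude: 40° + 0.704740 × 60 = 40° 42.2844′
Lon: minutes = (72.791250 − 72) × 60 = 47.4750

40° 42.28′ S, 72° 47.48′ W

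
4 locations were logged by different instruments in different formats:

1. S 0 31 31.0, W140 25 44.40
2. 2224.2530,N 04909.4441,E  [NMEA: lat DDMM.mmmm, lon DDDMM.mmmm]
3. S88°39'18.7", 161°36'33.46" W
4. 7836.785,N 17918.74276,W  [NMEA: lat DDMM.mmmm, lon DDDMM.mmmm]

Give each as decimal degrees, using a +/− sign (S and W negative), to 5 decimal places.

1. -0.52528, -140.42900
2. 22.40422, 49.15740
3. -88.65519, -161.60929
4. 78.61308, -179.31238

Point 1:
  Latitude: 0° + 31/60 + 31/3600 = 0 + 0.516667 + 0.008611 = 0.525278
  S → negative
  Lon: 25′ + 44.4″ = 25.74000′; 140 + 25.74000/60 = 140.429000
  hemisphere W, so the sign is −
Point 2:
  φ: split at 2 digits → 22° and 24.253′; 22 + 24.253/60 = 22.404217
  N → positive
  λ: split at 3 digits → 049° and 9.4441′; 49 + 9.4441/60 = 49.157402
  E ⇒ keep positive
Point 3:
  Lat: 88° + 39/60 + 18.7/3600 = 88 + 0.650000 + 0.005194 = 88.655194
  S ⇒ negate
  Longitude: 161 + 36/60 + 33.46/3600 = 161.609294
  hemisphere W, so the sign is −
Point 4:
  Lat: degrees = first 2 digits = 78, minutes = 36.785; 78 + 36.785/60 = 78.613083
  N → positive
  Lon: split at 3 digits → 179° and 18.74276′; 179 + 18.74276/60 = 179.312379
  hemisphere W, so the sign is −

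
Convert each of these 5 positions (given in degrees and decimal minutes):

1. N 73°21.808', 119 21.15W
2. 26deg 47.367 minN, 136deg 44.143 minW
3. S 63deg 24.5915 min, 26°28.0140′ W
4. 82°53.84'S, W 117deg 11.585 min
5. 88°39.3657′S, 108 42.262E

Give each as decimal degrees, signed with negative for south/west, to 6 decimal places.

1. 73.363467, -119.352500
2. 26.789450, -136.735717
3. -63.409858, -26.466900
4. -82.897333, -117.193083
5. -88.656095, 108.704367

Point 1:
  φ: 21.808′ = 0.363467°; total 73.3634667
  N ⇒ keep positive
  Longitude: 119 + 21.15/60 = 119.3525000
  W → negative
Point 2:
  Latitude: 47.367′ = 0.789450°; total 26.7894500
  N → positive
  Lon: 44.143′ = 0.735717°; total 136.7357167
  W ⇒ negate
Point 3:
  φ: 63 + 24.5915/60 = 63.4098583
  hemisphere S, so the sign is −
  λ: 26 + 28.014/60 = 26.4669000
  W → negative
Point 4:
  φ: 53.84′ = 0.897333°; total 82.8973333
  S → negative
  Lon: 11.585′ = 0.193083°; total 117.1930833
  W ⇒ negate
Point 5:
  Lat: 39.3657′ = 0.656095°; total 88.6560950
  hemisphere S, so the sign is −
  Longitude: 108 + 42.262/60 = 108.7043667
  E ⇒ keep positive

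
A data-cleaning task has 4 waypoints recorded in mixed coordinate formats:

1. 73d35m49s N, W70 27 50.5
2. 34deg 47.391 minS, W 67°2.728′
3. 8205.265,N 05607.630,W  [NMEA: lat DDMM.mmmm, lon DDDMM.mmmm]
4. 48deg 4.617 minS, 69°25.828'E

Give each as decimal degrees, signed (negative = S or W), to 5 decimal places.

1. 73.59694, -70.46403
2. -34.78985, -67.04547
3. 82.08775, -56.12717
4. -48.07695, 69.43047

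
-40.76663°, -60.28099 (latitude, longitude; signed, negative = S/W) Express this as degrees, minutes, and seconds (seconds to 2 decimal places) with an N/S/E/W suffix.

Latitude is negative → S; |value| = 40.766630
Lat: 0.766630 × 60 = 45.99780′ → 45′, remainder × 60 = 59.8680″
Longitude is negative → W; |value| = 60.280990
Lon: 0.280990 × 60 = 16.85940′ → 16′, remainder × 60 = 51.5640″

40°45′59.87″ S, 60°16′51.56″ W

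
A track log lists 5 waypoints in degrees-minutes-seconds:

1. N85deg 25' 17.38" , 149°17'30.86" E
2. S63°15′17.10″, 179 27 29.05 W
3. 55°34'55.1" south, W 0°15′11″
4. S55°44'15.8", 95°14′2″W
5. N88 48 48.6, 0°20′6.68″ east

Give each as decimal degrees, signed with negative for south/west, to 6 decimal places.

1. 85.421494, 149.291906
2. -63.254750, -179.458069
3. -55.581972, -0.253056
4. -55.737722, -95.233889
5. 88.813500, 0.335189

Point 1:
  φ: 25′ + 17.38″ = 25.28967′; 85 + 25.28967/60 = 85.4214944
  N ⇒ keep positive
  λ: 149° + 17/60 + 30.86/3600 = 149 + 0.283333 + 0.008572 = 149.2919056
  E → positive
Point 2:
  Latitude: 63° + 15/60 + 17.1/3600 = 63 + 0.250000 + 0.004750 = 63.2547500
  S → negative
  λ: 179 + 27/60 + 29.05/3600 = 179.4580694
  hemisphere W, so the sign is −
Point 3:
  φ: 34′ + 55.1″ = 34.91833′; 55 + 34.91833/60 = 55.5819722
  S → negative
  Lon: 0° + 15/60 + 11/3600 = 0 + 0.250000 + 0.003056 = 0.2530556
  W ⇒ negate
Point 4:
  Lat: 55° + 44/60 + 15.8/3600 = 55 + 0.733333 + 0.004389 = 55.7377222
  S ⇒ negate
  Longitude: 95° + 14/60 + 2/3600 = 95 + 0.233333 + 0.000556 = 95.2338889
  hemisphere W, so the sign is −
Point 5:
  Lat: 88° + 48/60 + 48.6/3600 = 88 + 0.800000 + 0.013500 = 88.8135000
  N → positive
  Lon: 0° + 20/60 + 6.68/3600 = 0 + 0.333333 + 0.001856 = 0.3351889
  E ⇒ keep positive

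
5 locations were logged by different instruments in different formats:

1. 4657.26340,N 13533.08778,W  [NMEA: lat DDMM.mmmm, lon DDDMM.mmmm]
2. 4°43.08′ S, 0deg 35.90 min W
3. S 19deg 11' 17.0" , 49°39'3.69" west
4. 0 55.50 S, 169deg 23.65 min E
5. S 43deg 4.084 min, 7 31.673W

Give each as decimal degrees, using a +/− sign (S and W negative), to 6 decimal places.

Point 1:
  φ: degrees = first 2 digits = 46, minutes = 57.2634; 46 + 57.2634/60 = 46.9543900
  N ⇒ keep positive
  λ: split at 3 digits → 135° and 33.08778′; 135 + 33.08778/60 = 135.5514630
  W → negative
Point 2:
  Latitude: 4 + 43.08/60 = 4.7180000
  S → negative
  Lon: 35.9′ = 0.598333°; total 0.5983333
  W ⇒ negate
Point 3:
  φ: 11′ + 17″ = 11.28333′; 19 + 11.28333/60 = 19.1880556
  hemisphere S, so the sign is −
  Longitude: 49 + 39/60 + 3.69/3600 = 49.6510250
  hemisphere W, so the sign is −
Point 4:
  φ: 55.5′ = 0.925000°; total 0.9250000
  S → negative
  λ: 23.65′ = 0.394167°; total 169.3941667
  E ⇒ keep positive
Point 5:
  Lat: 43 + 4.084/60 = 43.0680667
  S ⇒ negate
  λ: 31.673′ = 0.527883°; total 7.5278833
  W ⇒ negate

1. 46.954390, -135.551463
2. -4.718000, -0.598333
3. -19.188056, -49.651025
4. -0.925000, 169.394167
5. -43.068067, -7.527883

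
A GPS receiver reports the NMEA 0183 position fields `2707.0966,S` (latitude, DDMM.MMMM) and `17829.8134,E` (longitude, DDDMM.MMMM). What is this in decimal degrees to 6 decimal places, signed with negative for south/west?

-27.118277, 178.496890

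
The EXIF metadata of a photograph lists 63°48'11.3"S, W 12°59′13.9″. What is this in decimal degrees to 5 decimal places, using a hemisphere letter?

63.80314° S, 12.98719° W

Lat: 48′ + 11.3″ = 48.18833′; 63 + 48.18833/60 = 63.803139
λ: 12 + 59/60 + 13.9/3600 = 12.987194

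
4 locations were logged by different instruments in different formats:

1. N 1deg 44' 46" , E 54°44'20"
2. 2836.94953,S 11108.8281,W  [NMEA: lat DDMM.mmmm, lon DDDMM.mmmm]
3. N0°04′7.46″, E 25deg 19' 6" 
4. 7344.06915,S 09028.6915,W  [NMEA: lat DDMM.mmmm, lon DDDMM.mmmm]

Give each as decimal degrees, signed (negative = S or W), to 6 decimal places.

1. 1.746111, 54.738889
2. -28.615826, -111.147135
3. 0.068739, 25.318333
4. -73.734486, -90.478192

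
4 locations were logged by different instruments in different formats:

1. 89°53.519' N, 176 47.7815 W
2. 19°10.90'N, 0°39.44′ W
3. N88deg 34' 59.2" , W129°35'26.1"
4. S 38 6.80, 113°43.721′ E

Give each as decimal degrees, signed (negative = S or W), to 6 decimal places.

Point 1:
  φ: 53.519′ = 0.891983°; total 89.8919833
  N ⇒ keep positive
  Longitude: 176 + 47.7815/60 = 176.7963583
  W → negative
Point 2:
  φ: 19 + 10.9/60 = 19.1816667
  N → positive
  Longitude: 39.44′ = 0.657333°; total 0.6573333
  W → negative
Point 3:
  Latitude: 88° + 34/60 + 59.2/3600 = 88 + 0.566667 + 0.016444 = 88.5831111
  N ⇒ keep positive
  λ: 35′ + 26.1″ = 35.43500′; 129 + 35.43500/60 = 129.5905833
  W ⇒ negate
Point 4:
  φ: 38 + 6.8/60 = 38.1133333
  S ⇒ negate
  Lon: 43.721′ = 0.728683°; total 113.7286833
  E ⇒ keep positive

1. 89.891983, -176.796358
2. 19.181667, -0.657333
3. 88.583111, -129.590583
4. -38.113333, 113.728683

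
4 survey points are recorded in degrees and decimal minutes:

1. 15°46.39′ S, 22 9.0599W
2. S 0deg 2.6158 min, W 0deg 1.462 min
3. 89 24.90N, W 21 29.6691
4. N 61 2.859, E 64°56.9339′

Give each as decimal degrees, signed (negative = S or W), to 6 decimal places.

Point 1:
  Latitude: 46.39′ = 0.773167°; total 15.7731667
  S ⇒ negate
  λ: 9.0599′ = 0.150998°; total 22.1509983
  hemisphere W, so the sign is −
Point 2:
  Lat: 0 + 2.6158/60 = 0.0435967
  hemisphere S, so the sign is −
  Longitude: 0 + 1.462/60 = 0.0243667
  W → negative
Point 3:
  Latitude: 89 + 24.9/60 = 89.4150000
  N ⇒ keep positive
  λ: 21 + 29.6691/60 = 21.4944850
  W → negative
Point 4:
  φ: 2.859′ = 0.047650°; total 61.0476500
  N → positive
  λ: 56.9339′ = 0.948898°; total 64.9488983
  E → positive

1. -15.773167, -22.150998
2. -0.043597, -0.024367
3. 89.415000, -21.494485
4. 61.047650, 64.948898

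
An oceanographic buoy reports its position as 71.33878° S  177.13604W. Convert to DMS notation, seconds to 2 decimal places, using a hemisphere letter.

71°20′19.61″ S, 177°08′9.74″ W

Latitude: 0.338780 × 60 = 20.32680′ → 20′, remainder × 60 = 19.6080″
Longitude: whole degrees 177; 8.16240′ → 8′ and 9.7440″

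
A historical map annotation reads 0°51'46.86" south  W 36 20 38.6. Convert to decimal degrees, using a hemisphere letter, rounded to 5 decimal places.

Latitude: 51′ + 46.86″ = 51.78100′; 0 + 51.78100/60 = 0.863017
Longitude: 20′ + 38.6″ = 20.64333′; 36 + 20.64333/60 = 36.344056

0.86302° S, 36.34406° W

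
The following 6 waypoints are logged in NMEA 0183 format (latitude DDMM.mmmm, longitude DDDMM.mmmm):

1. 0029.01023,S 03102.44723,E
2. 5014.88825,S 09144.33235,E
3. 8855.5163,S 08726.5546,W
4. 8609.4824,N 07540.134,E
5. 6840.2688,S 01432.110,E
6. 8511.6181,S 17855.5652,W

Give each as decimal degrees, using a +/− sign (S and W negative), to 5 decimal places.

1. -0.48350, 31.04079
2. -50.24814, 91.73887
3. -88.92527, -87.44258
4. 86.15804, 75.66890
5. -68.67115, 14.53517
6. -85.19364, -178.92609

Point 1:
  φ: split at 2 digits → 00° and 29.01023′; 0 + 29.01023/60 = 0.483504
  S → negative
  λ: split at 3 digits → 031° and 2.44723′; 31 + 2.44723/60 = 31.040787
  E → positive
Point 2:
  Lat: split at 2 digits → 50° and 14.88825′; 50 + 14.88825/60 = 50.248138
  S → negative
  Longitude: split at 3 digits → 091° and 44.33235′; 91 + 44.33235/60 = 91.738873
  E ⇒ keep positive
Point 3:
  Latitude: degrees = first 2 digits = 88, minutes = 55.5163; 88 + 55.5163/60 = 88.925272
  hemisphere S, so the sign is −
  Longitude: degrees = first 3 digits = 87, minutes = 26.5546; 87 + 26.5546/60 = 87.442577
  W → negative
Point 4:
  φ: degrees = first 2 digits = 86, minutes = 9.4824; 86 + 9.4824/60 = 86.158040
  N ⇒ keep positive
  Longitude: split at 3 digits → 075° and 40.134′; 75 + 40.134/60 = 75.668900
  E → positive
Point 5:
  φ: split at 2 digits → 68° and 40.2688′; 68 + 40.2688/60 = 68.671147
  S → negative
  Lon: degrees = first 3 digits = 14, minutes = 32.11; 14 + 32.11/60 = 14.535167
  E ⇒ keep positive
Point 6:
  Lat: split at 2 digits → 85° and 11.6181′; 85 + 11.6181/60 = 85.193635
  S → negative
  λ: split at 3 digits → 178° and 55.5652′; 178 + 55.5652/60 = 178.926087
  W ⇒ negate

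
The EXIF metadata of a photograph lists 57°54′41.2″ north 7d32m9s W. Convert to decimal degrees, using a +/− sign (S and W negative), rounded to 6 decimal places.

57.911444, -7.535833

φ: 57° + 54/60 + 41.2/3600 = 57 + 0.900000 + 0.011444 = 57.9114444
N ⇒ keep positive
λ: 32′ + 9″ = 32.15000′; 7 + 32.15000/60 = 7.5358333
W ⇒ negate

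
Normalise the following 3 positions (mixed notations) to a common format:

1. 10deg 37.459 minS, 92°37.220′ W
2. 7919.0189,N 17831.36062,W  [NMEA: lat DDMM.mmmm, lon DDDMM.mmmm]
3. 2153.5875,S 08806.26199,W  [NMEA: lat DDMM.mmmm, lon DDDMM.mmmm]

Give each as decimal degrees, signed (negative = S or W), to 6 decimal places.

Point 1:
  Latitude: 10 + 37.459/60 = 10.6243167
  S → negative
  Lon: 37.22′ = 0.620333°; total 92.6203333
  hemisphere W, so the sign is −
Point 2:
  φ: split at 2 digits → 79° and 19.0189′; 79 + 19.0189/60 = 79.3169817
  N ⇒ keep positive
  Lon: degrees = first 3 digits = 178, minutes = 31.36062; 178 + 31.36062/60 = 178.5226770
  hemisphere W, so the sign is −
Point 3:
  Lat: split at 2 digits → 21° and 53.5875′; 21 + 53.5875/60 = 21.8931250
  S ⇒ negate
  λ: degrees = first 3 digits = 88, minutes = 6.26199; 88 + 6.26199/60 = 88.1043665
  hemisphere W, so the sign is −

1. -10.624317, -92.620333
2. 79.316982, -178.522677
3. -21.893125, -88.104367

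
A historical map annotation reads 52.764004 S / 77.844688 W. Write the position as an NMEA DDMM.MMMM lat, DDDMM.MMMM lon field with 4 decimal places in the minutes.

φ: minutes = (52.764004 − 52) × 60 = 45.840240
λ: minutes = (77.844688 − 77) × 60 = 50.681280

5245.8402,S / 07750.6813,W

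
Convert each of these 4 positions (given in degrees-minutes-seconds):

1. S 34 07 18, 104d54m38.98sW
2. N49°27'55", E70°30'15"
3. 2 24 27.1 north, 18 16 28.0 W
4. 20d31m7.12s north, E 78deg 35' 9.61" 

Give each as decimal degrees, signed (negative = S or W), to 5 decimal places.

Point 1:
  φ: 34° + 7/60 + 18/3600 = 34 + 0.116667 + 0.005000 = 34.121667
  S ⇒ negate
  Longitude: 104° + 54/60 + 38.98/3600 = 104 + 0.900000 + 0.010828 = 104.910828
  hemisphere W, so the sign is −
Point 2:
  φ: 27′ + 55″ = 27.91667′; 49 + 27.91667/60 = 49.465278
  N → positive
  λ: 70° + 30/60 + 15/3600 = 70 + 0.500000 + 0.004167 = 70.504167
  E → positive
Point 3:
  Latitude: 2° + 24/60 + 27.1/3600 = 2 + 0.400000 + 0.007528 = 2.407528
  N ⇒ keep positive
  Lon: 16′ + 28″ = 16.46667′; 18 + 16.46667/60 = 18.274444
  W ⇒ negate
Point 4:
  Lat: 31′ + 7.12″ = 31.11867′; 20 + 31.11867/60 = 20.518644
  N ⇒ keep positive
  Lon: 78 + 35/60 + 9.61/3600 = 78.586003
  E ⇒ keep positive

1. -34.12167, -104.91083
2. 49.46528, 70.50417
3. 2.40753, -18.27444
4. 20.51864, 78.58600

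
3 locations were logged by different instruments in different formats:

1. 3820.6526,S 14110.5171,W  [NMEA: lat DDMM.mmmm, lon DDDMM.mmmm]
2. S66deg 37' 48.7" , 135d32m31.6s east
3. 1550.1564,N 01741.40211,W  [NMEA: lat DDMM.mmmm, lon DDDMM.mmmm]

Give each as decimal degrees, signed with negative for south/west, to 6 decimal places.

1. -38.344210, -141.175285
2. -66.630194, 135.542111
3. 15.835940, -17.690035

Point 1:
  Lat: degrees = first 2 digits = 38, minutes = 20.6526; 38 + 20.6526/60 = 38.3442100
  hemisphere S, so the sign is −
  λ: degrees = first 3 digits = 141, minutes = 10.5171; 141 + 10.5171/60 = 141.1752850
  W ⇒ negate
Point 2:
  φ: 37′ + 48.7″ = 37.81167′; 66 + 37.81167/60 = 66.6301944
  S → negative
  Longitude: 135 + 32/60 + 31.6/3600 = 135.5421111
  E ⇒ keep positive
Point 3:
  Latitude: split at 2 digits → 15° and 50.1564′; 15 + 50.1564/60 = 15.8359400
  N ⇒ keep positive
  Longitude: degrees = first 3 digits = 17, minutes = 41.40211; 17 + 41.40211/60 = 17.6900352
  W ⇒ negate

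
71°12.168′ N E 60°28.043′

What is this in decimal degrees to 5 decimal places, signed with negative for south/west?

71.20280, 60.46738

φ: 12.168′ = 0.202800°; total 71.202800
N ⇒ keep positive
Lon: 28.043′ = 0.467383°; total 60.467383
E ⇒ keep positive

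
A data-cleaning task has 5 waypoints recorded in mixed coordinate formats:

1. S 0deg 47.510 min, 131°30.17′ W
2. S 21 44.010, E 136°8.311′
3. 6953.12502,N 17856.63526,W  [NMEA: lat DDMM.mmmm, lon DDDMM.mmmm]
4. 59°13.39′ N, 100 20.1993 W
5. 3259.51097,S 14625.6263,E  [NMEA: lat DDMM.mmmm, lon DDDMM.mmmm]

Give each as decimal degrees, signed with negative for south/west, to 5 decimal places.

1. -0.79183, -131.50283
2. -21.73350, 136.13852
3. 69.88542, -178.94392
4. 59.22317, -100.33666
5. -32.99185, 146.42711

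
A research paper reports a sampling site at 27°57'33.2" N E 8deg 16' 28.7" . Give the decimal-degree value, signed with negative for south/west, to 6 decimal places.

Lat: 57′ + 33.2″ = 57.55333′; 27 + 57.55333/60 = 27.9592222
N → positive
Longitude: 8 + 16/60 + 28.7/3600 = 8.2746389
E ⇒ keep positive

27.959222, 8.274639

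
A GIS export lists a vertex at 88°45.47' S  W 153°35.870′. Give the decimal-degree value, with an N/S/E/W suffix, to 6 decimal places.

φ: 88 + 45.47/60 = 88.7578333
λ: 153 + 35.87/60 = 153.5978333

88.757833° S, 153.597833° W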